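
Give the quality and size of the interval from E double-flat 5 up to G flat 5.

major 3rd

E to G spans three letter names (E-F-G) — that makes it a third of some quality.
Counting semitones, Ebb5→Gb5 is 4, which is the major third.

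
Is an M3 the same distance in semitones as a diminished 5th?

4 semitones (major third) vs 6 semitones (diminished fifth): not equal.

No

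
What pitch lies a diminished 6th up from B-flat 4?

G-double-flat 5

Counting six letter names up from B lands on G.
A diminished sixth spans 7 semitones, so from Bb4 the target pitch is Gbb5.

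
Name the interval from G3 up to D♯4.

G to D spans five letter names (G-A-B-C-D) — that makes it a fifth of some quality.
The perfect fifth is 7 semitones; here we have 8, one semitone wider: augmented.

augmented 5th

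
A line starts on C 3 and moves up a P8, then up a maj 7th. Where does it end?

A perfect octave up from C3 is C4.
C4 up a major seventh → B4 (11 semitones).

B 4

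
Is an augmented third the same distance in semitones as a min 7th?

No

An augmented third spans 5 semitones; a minor seventh spans 10 semitones. They differ by 5.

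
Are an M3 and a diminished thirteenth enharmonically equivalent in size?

A major third is 4 semitones but a diminished thirteenth is 19 semitones — different sizes.

No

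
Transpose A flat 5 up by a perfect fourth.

Counting four letter names up from A lands on D.
A perfect fourth is 5 semitones; 5 semitones up from Ab5 gives Db6.

D flat 6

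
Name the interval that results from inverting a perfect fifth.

Interval numbers invert to sum to nine: 5 + 4 = 9, so a fifth inverts to a fourth.
And perfect stays perfect under inversion, so we get a perfect fourth.

perfect 4th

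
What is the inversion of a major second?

Inverted interval numbers add to nine, so a second pairs with a seventh (2 + 7 = 9).
The quality also flips — major becomes minor — giving a minor seventh.

minor 7th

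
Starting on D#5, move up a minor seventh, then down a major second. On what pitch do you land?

A minor seventh up from D#5 is C#6.
C#6 down a major second → B5 (2 semitones).

B5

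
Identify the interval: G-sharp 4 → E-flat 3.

Descending from G#4 to Eb3 is the same interval as ascending Eb3 to G#4.
E to G spans three letter names (E-F-G), plus an octave, so the interval is some kind of tenth.
A major tenth would be 16 semitones; Eb3 to G#4 is 17, one semitone wider, so the interval is augmented.
(Equivalently, a compound augmented third: an augmented third plus an octave.)

augmented tenth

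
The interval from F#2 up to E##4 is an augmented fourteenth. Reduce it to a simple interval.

Each octave removed subtracts seven from the number: 14 − 7 = 7.
So an augmented fourteenth is an octave plus an augmented seventh. The quality is unchanged.

augmented seventh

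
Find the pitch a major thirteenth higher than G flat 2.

Six letters up from G (plus an octave) reaches E.
Moving 21 semitones up from Gb2 (the size of a major thirteenth) reaches Eb4.

E flat 4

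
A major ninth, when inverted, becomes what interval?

m7

First reduce the compound major ninth to its simple form, a major second.
Interval numbers invert to sum to nine: 2 + 7 = 9, so a second inverts to a seventh.
Quality inverts too: major becomes minor. That makes the inversion a minor seventh.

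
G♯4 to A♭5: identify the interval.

G to A spans two letter names (G-A), plus an octave, so the interval is some kind of ninth.
The major ninth is 14 semitones; here we have 12, two semitones narrower: diminished.

diminished ninth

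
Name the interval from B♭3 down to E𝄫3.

A5

Descending from Bb3 to Ebb3 is the same interval as ascending Ebb3 to Bb3.
E to B spans five letter names (E-F-G-A-B), so the interval is some kind of fifth.
The perfect fifth is 7 semitones; here we have 8, one semitone wider: augmented.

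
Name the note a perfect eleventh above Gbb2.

The eleventh's letter: G up four letter names plus an octave → C.
A perfect eleventh is 17 semitones; 17 semitones up from Gbb2 gives Cbb4.

Cbb4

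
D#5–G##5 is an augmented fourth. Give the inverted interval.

d5

Inverted interval numbers add to nine, so a fourth pairs with a fifth (4 + 5 = 9).
And augmented becomes diminished under inversion, so we get a diminished fifth.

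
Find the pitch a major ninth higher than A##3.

B##4

The ninth's letter: A up two letter names plus an octave → B.
Moving 14 semitones up from A##3 (the size of a major ninth) reaches B##4.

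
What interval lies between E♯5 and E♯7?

E to E is the same letter name, plus 2 octaves, so the interval is some kind of fifteenth.
E#5 to E#7 is 24 semitones, matching the perfect fifteenth exactly, so the quality is perfect.
(Equivalently, a compound perfect octave: a perfect octave plus an octave.)

perfect fifteenth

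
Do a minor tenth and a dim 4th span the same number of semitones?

A minor tenth is 15 semitones but a diminished fourth is 4 semitones — different sizes.

No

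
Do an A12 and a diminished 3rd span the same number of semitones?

No

20 semitones (augmented twelfth) vs 2 semitones (diminished third): not equal.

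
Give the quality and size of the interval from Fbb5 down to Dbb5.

minor third

Descending from Fbb5 to Dbb5 is the same interval as ascending Dbb5 to Fbb5.
D to F spans three letter names (D-E-F), so the interval is some kind of third.
A major third would be 4 semitones, but Dbb5 to Fbb5 is 3 — one semitone narrower, making it a minor third.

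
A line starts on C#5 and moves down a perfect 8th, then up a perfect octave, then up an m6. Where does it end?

A5

C#5 down a perfect octave → C#4 (12 semitones).
C#4 up a perfect octave → C#5 (12 semitones).
A minor sixth up from C#5 is A5.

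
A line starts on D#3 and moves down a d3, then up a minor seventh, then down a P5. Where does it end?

D#3 down a diminished third → B##2 (2 semitones).
Up a minor seventh from B##2: A##3 (10 semitones up).
Down a perfect fifth from A##3: D##3 (7 semitones down).

D##3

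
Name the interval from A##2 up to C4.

dd10

A to C spans three letter names (A-B-C), plus an octave: a tenth.
A##2 to C4 spans 13 semitones — three semitones narrower than the major tenth (16) — giving a doubly diminished tenth.
(Equivalently, a compound doubly diminished third: a doubly diminished third plus an octave.)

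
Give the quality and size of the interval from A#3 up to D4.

A to D spans four letter names (A-B-C-D), so the interval is some kind of fourth.
A#3 to D4 spans 4 semitones — one semitone narrower than the perfect fourth (5) — giving a diminished fourth.

diminished fourth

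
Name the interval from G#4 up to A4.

G to A spans two letter names (G-A), so the interval is some kind of second.
G#4 to A4 is 1 semitone, a half step short of the major second (2), so this is minor.

minor second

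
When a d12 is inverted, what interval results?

First reduce the compound diminished twelfth to its simple form, a diminished fifth.
Inverted interval numbers add to nine, so a fifth pairs with a fourth (5 + 4 = 9).
Quality inverts too: diminished becomes augmented. That makes the inversion an augmented fourth.

augmented 4th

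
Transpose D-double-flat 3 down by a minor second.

C-flat 3

Two letter names down from D: C.
Moving 1 semitone down from Dbb3 (the size of a minor second) reaches Cb3.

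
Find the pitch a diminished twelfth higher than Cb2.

Gbb3

The twelfth's letter: C up five letter names plus an octave → G.
A diminished twelfth spans 18 semitones, so from Cb2 the target pitch is Gbb3.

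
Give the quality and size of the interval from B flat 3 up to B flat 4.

perfect 8th

B to B is the same letter name, plus an octave — that makes it an octave of some quality.
Counting semitones, Bb3→Bb4 is 12, which is the perfect octave.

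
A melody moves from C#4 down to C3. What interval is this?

augmented octave

Descending from C#4 to C3 is the same interval as ascending C3 to C#4.
C to C is the same letter name, plus an octave: an octave.
A perfect octave would be 12 semitones; C3 to C#4 is 13, one semitone wider, so the interval is augmented.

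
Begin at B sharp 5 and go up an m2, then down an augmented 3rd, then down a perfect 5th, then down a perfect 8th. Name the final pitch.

Up a minor second from B#5: C#6 (1 semitone up).
C#6 down an augmented third → Ab5 (5 semitones).
A perfect fifth down from Ab5 is Db5.
Down a perfect octave from Db5: Db4 (12 semitones down).

D flat 4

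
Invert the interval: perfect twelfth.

perfect 4th

First reduce the compound perfect twelfth to its simple form, a perfect fifth.
Inverted interval numbers add to nine, so a fifth pairs with a fourth (5 + 4 = 9).
And perfect stays perfect under inversion, so we get a perfect fourth.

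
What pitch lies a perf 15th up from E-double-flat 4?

The letter stays E (same as the start), shifted two octaves up.
A perfect fifteenth is 24 semitones; 24 semitones up from Ebb4 gives Ebb6.

E-double-flat 6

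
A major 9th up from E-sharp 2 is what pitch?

F-double-sharp 3

Two letters up from E (plus an octave) reaches F.
Moving 14 semitones up from E#2 (the size of a major ninth) reaches F##3.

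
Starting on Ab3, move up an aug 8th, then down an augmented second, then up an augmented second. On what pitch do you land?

Up an augmented octave from Ab3: A4 (13 semitones up).
Down an augmented second from A4: Gb4 (3 semitones down).
Up an augmented second from Gb4: A4 (3 semitones up).

A4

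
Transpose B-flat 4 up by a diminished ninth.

C-double-flat 6

Two letters up from B (plus an octave) reaches C.
A diminished ninth is 12 semitones; 12 semitones up from Bb4 gives Cbb6.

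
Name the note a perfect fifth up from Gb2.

Db3

Five letter names up from G: D.
A perfect fifth is 7 semitones; 7 semitones up from Gb2 gives Db3.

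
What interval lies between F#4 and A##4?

F to A spans three letter names (F-G-A): a third.
The major third is 4 semitones; here we have 5, one semitone wider: augmented.

A3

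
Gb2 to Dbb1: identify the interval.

augmented 11th

Descending from Gb2 to Dbb1 is the same interval as ascending Dbb1 to Gb2.
D to G spans four letter names (D-E-F-G), plus an octave, so the interval is some kind of eleventh.
Dbb1 to Gb2 spans 18 semitones — one semitone wider than the perfect eleventh (17) — giving an augmented eleventh.
(Equivalently, a compound augmented fourth: an augmented fourth plus an octave.)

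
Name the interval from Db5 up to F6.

D to F spans three letter names (D-E-F), plus an octave, so the interval is some kind of tenth.
Counting semitones, Db5→F6 is 16, which is the major tenth.
(Equivalently, a compound major third: a major third plus an octave.)

major 10th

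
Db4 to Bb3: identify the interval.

m3

Descending from Db4 to Bb3 is the same interval as ascending Bb3 to Db4.
B to D spans three letter names (B-C-D): a third.
At 3 semitones, Bb3→Db4 falls one short of a major third: minor.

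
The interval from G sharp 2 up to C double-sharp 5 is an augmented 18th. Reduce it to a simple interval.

A4

Take out 2 octaves (14 from the number): 18 − 14 = 4.
So an augmented eighteenth is 2 octaves plus an augmented fourth. The quality is unchanged.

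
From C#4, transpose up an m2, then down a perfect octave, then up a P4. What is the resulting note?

Up a minor second from C#4: D4 (1 semitone up).
A perfect octave down from D4 is D3.
Up a perfect fourth from D3: G3 (5 semitones up).

G3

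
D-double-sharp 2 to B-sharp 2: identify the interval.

D to B spans six letter names (D-E-F-G-A-B): a sixth.
A major sixth would be 9 semitones, but D##2 to B#2 is 8 — one semitone narrower, making it a minor sixth.

minor sixth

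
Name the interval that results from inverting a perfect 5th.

Inverted interval numbers add to nine, so a fifth pairs with a fourth (5 + 4 = 9).
And perfect stays perfect under inversion, so we get a perfect fourth.

perfect 4th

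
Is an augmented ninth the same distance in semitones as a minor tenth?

An augmented ninth = 15 semitones = a minor tenth; enharmonically equal.

Yes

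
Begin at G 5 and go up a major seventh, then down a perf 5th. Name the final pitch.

A major seventh up from G5 is F#6.
F#6 down a perfect fifth → B5 (7 semitones).

B 5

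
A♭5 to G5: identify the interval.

minor second

Descending from Ab5 to G5 is the same interval as ascending G5 to Ab5.
G to A spans two letter names (G-A), so the interval is some kind of second.
A major second would be 2 semitones, but G5 to Ab5 is 1 — one semitone narrower, making it a minor second.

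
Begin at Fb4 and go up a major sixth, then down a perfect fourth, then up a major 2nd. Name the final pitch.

Fb4 up a major sixth → Db5 (9 semitones).
A perfect fourth down from Db5 is Ab4.
Up a major second from Ab4: Bb4 (2 semitones up).

Bb4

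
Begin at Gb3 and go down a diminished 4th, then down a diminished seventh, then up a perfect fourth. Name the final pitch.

A#2

Down a diminished fourth from Gb3: D3 (4 semitones down).
Down a diminished seventh from D3: E#2 (9 semitones down).
E#2 up a perfect fourth → A#2 (5 semitones).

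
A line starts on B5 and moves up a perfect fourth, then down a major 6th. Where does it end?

Up a perfect fourth from B5: E6 (5 semitones up).
E6 down a major sixth → G5 (9 semitones).

G5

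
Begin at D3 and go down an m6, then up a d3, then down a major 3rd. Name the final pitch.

Fb2

Down a minor sixth from D3: F#2 (8 semitones down).
Up a diminished third from F#2: Ab2 (2 semitones up).
A major third down from Ab2 is Fb2.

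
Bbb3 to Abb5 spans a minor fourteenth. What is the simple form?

minor seventh

Subtracting seven from the interval number removes an octave: 14 − 7 = 7.
Quality carries through unchanged, so the simple form is a minor seventh.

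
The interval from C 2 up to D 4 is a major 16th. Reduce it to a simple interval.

Each octave removed subtracts seven from the number: 16 − 14 = 2.
That makes a major sixteenth a compound major second — 2 octaves plus a major second.

major second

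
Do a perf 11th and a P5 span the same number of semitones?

No

17 semitones (perfect eleventh) vs 7 semitones (perfect fifth): not equal.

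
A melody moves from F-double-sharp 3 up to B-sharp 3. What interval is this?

F to B spans four letter names (F-G-A-B): a fourth.
Counting semitones, F##3→B#3 is 5, which is the perfect fourth.

perfect fourth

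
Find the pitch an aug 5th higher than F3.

C#4

Five letter names up from F: C.
Moving 8 semitones up from F3 (the size of an augmented fifth) reaches C#4.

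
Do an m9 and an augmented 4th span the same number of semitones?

No

13 semitones (minor ninth) vs 6 semitones (augmented fourth): not equal.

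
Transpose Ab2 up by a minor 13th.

Fb4

Six letters up from A (plus an octave) reaches F.
Moving 20 semitones up from Ab2 (the size of a minor thirteenth) reaches Fb4.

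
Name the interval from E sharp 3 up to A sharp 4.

E to A spans four letter names (E-F-G-A), plus an octave: an eleventh.
The perfect eleventh spans 17 semitones, and E#3 to A#4 is exactly 17 semitones — so this is a perfect eleventh.
(Equivalently, a compound perfect fourth: a perfect fourth plus an octave.)

perfect eleventh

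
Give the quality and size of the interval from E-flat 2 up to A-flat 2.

perfect fourth

E to A spans four letter names (E-F-G-A) — that makes it a fourth of some quality.
The perfect fourth spans 5 semitones, and Eb2 to Ab2 is exactly 5 semitones — so this is a perfect fourth.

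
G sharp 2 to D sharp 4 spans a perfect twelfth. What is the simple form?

Take out an octave (7 from the number): 12 − 7 = 5.
So a perfect twelfth is an octave plus a perfect fifth. The quality is unchanged.

P5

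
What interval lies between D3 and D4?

perfect octave

D to D is the same letter name, plus an octave, so the interval is some kind of octave.
The perfect octave spans 12 semitones, and D3 to D4 is exactly 12 semitones — so this is a perfect octave.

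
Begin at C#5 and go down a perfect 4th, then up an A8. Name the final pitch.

A perfect fourth down from C#5 is G#4.
An augmented octave up from G#4 is G##5.

G##5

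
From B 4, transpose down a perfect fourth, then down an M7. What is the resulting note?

G 3

Down a perfect fourth from B4: F#4 (5 semitones down).
Down a major seventh from F#4: G3 (11 semitones down).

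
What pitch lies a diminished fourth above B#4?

The fourth takes the letter from B up to E.
Moving 4 semitones up from B#4 (the size of a diminished fourth) reaches E5.

E5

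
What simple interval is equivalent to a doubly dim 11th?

doubly diminished fourth

Each octave removed subtracts seven from the number: 11 − 7 = 4.
So a doubly diminished eleventh is an octave plus a doubly diminished fourth. The quality is unchanged.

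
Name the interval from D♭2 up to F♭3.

D to F spans three letter names (D-E-F), plus an octave: a tenth.
A major tenth would be 16 semitones, but Db2 to Fb3 is 15 — one semitone narrower, making it a minor tenth.
(Equivalently, a compound minor third: a minor third plus an octave.)

minor tenth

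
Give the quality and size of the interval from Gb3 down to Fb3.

major second

Descending from Gb3 to Fb3 is the same interval as ascending Fb3 to Gb3.
F to G spans two letter names (F-G), so the interval is some kind of second.
Counting semitones, Fb3→Gb3 is 2, which is the major second.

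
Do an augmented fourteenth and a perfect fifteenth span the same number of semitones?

Yes

Both span 24 semitones: an augmented fourteenth and a perfect fifteenth are the same chromatic distance.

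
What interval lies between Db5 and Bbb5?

m6

D to B spans six letter names (D-E-F-G-A-B) — that makes it a sixth of some quality.
At 8 semitones, Db5→Bbb5 falls one short of a major sixth: minor.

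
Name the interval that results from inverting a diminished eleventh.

First reduce the compound diminished eleventh to its simple form, a diminished fourth.
The rule of nine gives the new number: 9 − 4 = 5, so a fourth becomes a fifth.
The quality also flips — diminished becomes augmented — giving an augmented fifth.

A5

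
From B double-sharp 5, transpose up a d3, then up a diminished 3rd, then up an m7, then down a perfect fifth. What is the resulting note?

B##5 up a diminished third → D#6 (2 semitones).
A diminished third up from D#6 is F6.
A minor seventh up from F6 is Eb7.
A perfect fifth down from Eb7 is Ab6.

A flat 6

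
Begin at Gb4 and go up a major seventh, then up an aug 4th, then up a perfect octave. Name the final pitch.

Gb4 up a major seventh → F5 (11 semitones).
An augmented fourth up from F5 is B5.
B5 up a perfect octave → B6 (12 semitones).

B6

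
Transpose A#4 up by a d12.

Counting five letter names plus an octave up from A lands on E.
A diminished twelfth is 18 semitones; 18 semitones up from A#4 gives E6.

E6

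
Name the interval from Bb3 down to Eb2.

P12

Descending from Bb3 to Eb2 is the same interval as ascending Eb2 to Bb3.
E to B spans five letter names (E-F-G-A-B), plus an octave, so the interval is some kind of twelfth.
Eb2 to Bb3 is 19 semitones, matching the perfect twelfth exactly, so the quality is perfect.
(Equivalently, a compound perfect fifth: a perfect fifth plus an octave.)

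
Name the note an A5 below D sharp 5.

Five letter names down from D: G.
An augmented fifth is 8 semitones; 8 semitones down from D#5 gives G4.

G 4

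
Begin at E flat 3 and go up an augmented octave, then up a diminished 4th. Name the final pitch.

An augmented octave up from Eb3 is E4.
E4 up a diminished fourth → Ab4 (4 semitones).

A flat 4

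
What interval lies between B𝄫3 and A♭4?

major seventh

B to A spans seven letter names (B-C-D-E-F-G-A), so the interval is some kind of seventh.
Counting semitones, Bbb3→Ab4 is 11, which is the major seventh.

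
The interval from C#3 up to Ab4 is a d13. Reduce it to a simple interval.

Subtracting seven from the interval number removes an octave: 13 − 7 = 6.
That makes a diminished thirteenth a compound diminished sixth — an octave plus a diminished sixth.

diminished 6th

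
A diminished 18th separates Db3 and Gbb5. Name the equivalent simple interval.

Subtracting seven from the interval number removes an octave: 18 − 14 = 4.
Quality carries through unchanged, so the simple form is a diminished fourth.

d4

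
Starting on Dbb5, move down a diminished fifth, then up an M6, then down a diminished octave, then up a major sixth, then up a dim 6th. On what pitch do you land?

Ab5

A diminished fifth down from Dbb5 is Gb4.
A major sixth up from Gb4 is Eb5.
Eb5 down a diminished octave → E4 (11 semitones).
Up a major sixth from E4: C#5 (9 semitones up).
A diminished sixth up from C#5 is Ab5.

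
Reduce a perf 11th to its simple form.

perfect 4th

Subtracting seven from the interval number removes an octave: 11 − 7 = 4.
Quality carries through unchanged, so the simple form is a perfect fourth.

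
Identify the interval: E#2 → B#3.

perfect twelfth

E to B spans five letter names (E-F-G-A-B), plus an octave — that makes it a twelfth of some quality.
Counting semitones, E#2→B#3 is 19, which is the perfect twelfth.
(Equivalently, a compound perfect fifth: a perfect fifth plus an octave.)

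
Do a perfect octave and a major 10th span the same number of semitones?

A perfect octave spans 12 semitones; a major tenth spans 16 semitones. They differ by 4.

No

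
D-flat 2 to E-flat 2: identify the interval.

major second

D to E spans two letter names (D-E): a second.
Db2 to Eb2 is 2 semitones, matching the major second exactly, so the quality is major.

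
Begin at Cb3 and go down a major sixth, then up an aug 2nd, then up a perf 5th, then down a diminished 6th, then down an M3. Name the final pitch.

C#2

Down a major sixth from Cb3: Ebb2 (9 semitones down).
Ebb2 up an augmented second → F2 (3 semitones).
A perfect fifth up from F2 is C3.
Down a diminished sixth from C3: E#2 (7 semitones down).
Down a major third from E#2: C#2 (4 semitones down).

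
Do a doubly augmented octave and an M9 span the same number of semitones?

A doubly augmented octave spans 14 semitones, and a major ninth also spans 14 semitones — they're enharmonic.

Yes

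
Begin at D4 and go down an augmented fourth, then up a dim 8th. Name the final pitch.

D4 down an augmented fourth → Ab3 (6 semitones).
Up a diminished octave from Ab3: Abb4 (11 semitones up).

Abb4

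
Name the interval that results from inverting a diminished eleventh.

First reduce the compound diminished eleventh to its simple form, a diminished fourth.
The rule of nine gives the new number: 9 − 4 = 5, so a fourth becomes a fifth.
And diminished becomes augmented under inversion, so we get an augmented fifth.

A5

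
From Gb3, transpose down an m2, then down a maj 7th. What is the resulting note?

Gb2

Gb3 down a minor second → F3 (1 semitone).
F3 down a major seventh → Gb2 (11 semitones).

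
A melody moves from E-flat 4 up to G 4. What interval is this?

E to G spans three letter names (E-F-G): a third.
Counting semitones, Eb4→G4 is 4, which is the major third.

major third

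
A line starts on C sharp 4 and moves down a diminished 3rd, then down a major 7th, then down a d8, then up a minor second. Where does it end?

C double-sharp 2

Down a diminished third from C#4: A##3 (2 semitones down).
Down a major seventh from A##3: B#2 (11 semitones down).
Down a diminished octave from B#2: B##1 (11 semitones down).
A minor second up from B##1 is C##2.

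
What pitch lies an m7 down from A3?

B2

Counting seven letter names down from A lands on B.
Moving 10 semitones down from A3 (the size of a minor seventh) reaches B2.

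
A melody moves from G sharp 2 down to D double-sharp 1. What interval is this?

Descending from G#2 to D##1 is the same interval as ascending D##1 to G#2.
D to G spans four letter names (D-E-F-G), plus an octave: an eleventh.
D##1 to G#2 spans 16 semitones — one semitone narrower than the perfect eleventh (17) — giving a diminished eleventh.
(Equivalently, a compound diminished fourth: a diminished fourth plus an octave.)

diminished eleventh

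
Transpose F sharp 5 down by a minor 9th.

E sharp 4

The ninth's letter: F down two letter names plus an octave → E.
A minor ninth is 13 semitones; 13 semitones down from F#5 gives E#4.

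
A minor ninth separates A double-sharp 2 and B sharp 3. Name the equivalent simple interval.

m2

Each octave removed subtracts seven from the number: 9 − 7 = 2.
That makes a minor ninth a compound minor second — an octave plus a minor second.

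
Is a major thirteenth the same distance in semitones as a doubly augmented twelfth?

Yes

A major thirteenth = 21 semitones = a doubly augmented twelfth; enharmonically equal.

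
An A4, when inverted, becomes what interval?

d5

Inverted interval numbers add to nine, so a fourth pairs with a fifth (4 + 5 = 9).
The quality also flips — augmented becomes diminished — giving a diminished fifth.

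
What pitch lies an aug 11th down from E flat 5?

Four letters down from E (plus an octave) reaches B.
An augmented eleventh is 18 semitones; 18 semitones down from Eb5 gives Bbb3.

B double-flat 3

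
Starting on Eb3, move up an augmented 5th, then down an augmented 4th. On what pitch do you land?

F3

An augmented fifth up from Eb3 is B3.
Down an augmented fourth from B3: F3 (6 semitones down).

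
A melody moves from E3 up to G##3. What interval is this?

E to G spans three letter names (E-F-G), so the interval is some kind of third.
A major third would be 4 semitones; E3 to G##3 is 5, one semitone wider, so the interval is augmented.

augmented third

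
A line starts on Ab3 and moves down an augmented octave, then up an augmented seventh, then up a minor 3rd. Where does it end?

Bb3

Down an augmented octave from Ab3: Abb2 (13 semitones down).
Abb2 up an augmented seventh → G3 (12 semitones).
G3 up a minor third → Bb3 (3 semitones).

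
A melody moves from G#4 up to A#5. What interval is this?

G to A spans two letter names (G-A), plus an octave, so the interval is some kind of ninth.
G#4 to A#5 is 14 semitones, matching the major ninth exactly, so the quality is major.
(Equivalently, a compound major second: a major second plus an octave.)

major ninth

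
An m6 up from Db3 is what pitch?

The sixth takes the letter from D up to B.
Moving 8 semitones up from Db3 (the size of a minor sixth) reaches Bbb3.

Bbb3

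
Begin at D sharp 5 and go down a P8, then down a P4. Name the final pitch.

A perfect octave down from D#5 is D#4.
A perfect fourth down from D#4 is A#3.

A sharp 3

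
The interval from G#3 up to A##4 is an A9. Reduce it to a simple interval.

A2

Each octave removed subtracts seven from the number: 9 − 7 = 2.
Quality carries through unchanged, so the simple form is an augmented second.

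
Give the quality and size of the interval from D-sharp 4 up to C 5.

diminished seventh

D to C spans seven letter names (D-E-F-G-A-B-C), so the interval is some kind of seventh.
The major seventh is 11 semitones; here we have 9, two semitones narrower: diminished.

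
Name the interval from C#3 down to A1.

major 10th

Descending from C#3 to A1 is the same interval as ascending A1 to C#3.
A to C spans three letter names (A-B-C), plus an octave: a tenth.
The major tenth spans 16 semitones, and A1 to C#3 is exactly 16 semitones — so this is a major tenth.
(Equivalently, a compound major third: a major third plus an octave.)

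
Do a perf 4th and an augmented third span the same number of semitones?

Yes

Both span 5 semitones: a perfect fourth and an augmented third are the same chromatic distance.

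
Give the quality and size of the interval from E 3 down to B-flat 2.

augmented fourth

Descending from E3 to Bb2 is the same interval as ascending Bb2 to E3.
B to E spans four letter names (B-C-D-E): a fourth.
Bb2 to E3 spans 6 semitones — one semitone wider than the perfect fourth (5) — giving an augmented fourth.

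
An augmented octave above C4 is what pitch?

For an octave the letter name doesn't change: still C, an octave up.
Moving 13 semitones up from C4 (the size of an augmented octave) reaches C#5.

C#5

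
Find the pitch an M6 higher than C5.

A5

Counting six letter names up from C lands on A.
A major sixth spans 9 semitones, so from C5 the target pitch is A5.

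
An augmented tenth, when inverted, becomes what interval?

First reduce the compound augmented tenth to its simple form, an augmented third.
Interval numbers invert to sum to nine: 3 + 6 = 9, so a third inverts to a sixth.
And augmented becomes diminished under inversion, so we get a diminished sixth.

diminished 6th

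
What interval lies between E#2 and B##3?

E to B spans five letter names (E-F-G-A-B), plus an octave: a twelfth.
The perfect twelfth is 19 semitones; here we have 20, one semitone wider: augmented.
(Equivalently, a compound augmented fifth: an augmented fifth plus an octave.)

augmented twelfth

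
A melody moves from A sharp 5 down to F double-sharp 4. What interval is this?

Descending from A#5 to F##4 is the same interval as ascending F##4 to A#5.
F to A spans three letter names (F-G-A), plus an octave — that makes it a tenth of some quality.
F##4 to A#5 is 15 semitones, a half step short of the major tenth (16), so this is minor.
(Equivalently, a compound minor third: a minor third plus an octave.)

minor tenth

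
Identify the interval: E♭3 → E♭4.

P8

E to E is the same letter name, plus an octave, so the interval is some kind of octave.
The perfect octave spans 12 semitones, and Eb3 to Eb4 is exactly 12 semitones — so this is a perfect octave.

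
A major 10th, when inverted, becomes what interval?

First reduce the compound major tenth to its simple form, a major third.
Inverted interval numbers add to nine, so a third pairs with a sixth (3 + 6 = 9).
The quality also flips — major becomes minor — giving a minor sixth.

minor sixth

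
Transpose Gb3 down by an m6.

The sixth takes the letter from G down to B.
Moving 8 semitones down from Gb3 (the size of a minor sixth) reaches Bb2.

Bb2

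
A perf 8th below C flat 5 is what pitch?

For an octave the letter name doesn't change: still C, an octave down.
A perfect octave is 12 semitones; 12 semitones down from Cb5 gives Cb4.

C flat 4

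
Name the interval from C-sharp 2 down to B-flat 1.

augmented second

Descending from C#2 to Bb1 is the same interval as ascending Bb1 to C#2.
B to C spans two letter names (B-C), so the interval is some kind of second.
Bb1 to C#2 spans 3 semitones — one semitone wider than the major second (2) — giving an augmented second.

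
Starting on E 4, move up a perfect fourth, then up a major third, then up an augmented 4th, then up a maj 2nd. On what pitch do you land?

A perfect fourth up from E4 is A4.
Up a major third from A4: C#5 (4 semitones up).
C#5 up an augmented fourth → F##5 (6 semitones).
Up a major second from F##5: G##5 (2 semitones up).

G double-sharp 5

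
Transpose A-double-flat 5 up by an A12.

E-flat 7

Counting five letter names plus an octave up from A lands on E.
Moving 20 semitones up from Abb5 (the size of an augmented twelfth) reaches Eb7.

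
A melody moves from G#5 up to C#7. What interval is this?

perfect eleventh

G to C spans four letter names (G-A-B-C), plus an octave, so the interval is some kind of eleventh.
The perfect eleventh spans 17 semitones, and G#5 to C#7 is exactly 17 semitones — so this is a perfect eleventh.
(Equivalently, a compound perfect fourth: a perfect fourth plus an octave.)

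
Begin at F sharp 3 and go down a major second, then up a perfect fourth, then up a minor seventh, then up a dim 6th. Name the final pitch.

F#3 down a major second → E3 (2 semitones).
E3 up a perfect fourth → A3 (5 semitones).
Up a minor seventh from A3: G4 (10 semitones up).
G4 up a diminished sixth → Ebb5 (7 semitones).

E double-flat 5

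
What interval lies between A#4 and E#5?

A to E spans five letter names (A-B-C-D-E): a fifth.
A#4 to E#5 is 7 semitones, matching the perfect fifth exactly, so the quality is perfect.

perfect 5th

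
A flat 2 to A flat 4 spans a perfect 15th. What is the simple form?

P8

Each octave removed subtracts seven from the number: 15 − 7 = 8.
Quality carries through unchanged, so the simple form is a perfect octave.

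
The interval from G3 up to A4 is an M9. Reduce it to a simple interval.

Take out an octave (7 from the number): 9 − 7 = 2.
So a major ninth is an octave plus a major second. The quality is unchanged.

major 2nd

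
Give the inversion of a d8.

The rule of nine gives the new number: 9 − 8 = 1, so an octave becomes a unison.
The quality also flips — diminished becomes augmented — giving an augmented unison.

A1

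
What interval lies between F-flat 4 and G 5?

A9

F to G spans two letter names (F-G), plus an octave: a ninth.
Fb4 to G5 spans 15 semitones — one semitone wider than the major ninth (14) — giving an augmented ninth.
(Equivalently, a compound augmented second: an augmented second plus an octave.)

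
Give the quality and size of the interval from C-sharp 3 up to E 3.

C to E spans three letter names (C-D-E): a third.
C#3 to E3 is 3 semitones, a half step short of the major third (4), so this is minor.

m3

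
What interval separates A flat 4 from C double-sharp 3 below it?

Descending from Ab4 to C##3 is the same interval as ascending C##3 to Ab4.
C to A spans six letter names (C-D-E-F-G-A), plus an octave — that makes it a thirteenth of some quality.
The major thirteenth is 21 semitones; here we have 18, three semitones narrower: doubly diminished.
(Equivalently, a compound doubly diminished sixth: a doubly diminished sixth plus an octave.)

doubly diminished thirteenth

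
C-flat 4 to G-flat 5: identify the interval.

perfect 12th

C to G spans five letter names (C-D-E-F-G), plus an octave — that makes it a twelfth of some quality.
Cb4 to Gb5 is 19 semitones, matching the perfect twelfth exactly, so the quality is perfect.
(Equivalently, a compound perfect fifth: a perfect fifth plus an octave.)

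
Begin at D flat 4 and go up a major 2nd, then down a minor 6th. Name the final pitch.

Up a major second from Db4: Eb4 (2 semitones up).
A minor sixth down from Eb4 is G3.

G 3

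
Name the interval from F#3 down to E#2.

Descending from F#3 to E#2 is the same interval as ascending E#2 to F#3.
E to F spans two letter names (E-F), plus an octave, so the interval is some kind of ninth.
A major ninth would be 14 semitones, but E#2 to F#3 is 13 — one semitone narrower, making it a minor ninth.
(Equivalently, a compound minor second: a minor second plus an octave.)

m9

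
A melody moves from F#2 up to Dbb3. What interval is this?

F to D spans six letter names (F-G-A-B-C-D): a sixth.
The major sixth is 9 semitones; here we have 6, three semitones narrower: doubly diminished.

doubly diminished sixth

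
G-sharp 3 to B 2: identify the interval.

Descending from G#3 to B2 is the same interval as ascending B2 to G#3.
B to G spans six letter names (B-C-D-E-F-G), so the interval is some kind of sixth.
Counting semitones, B2→G#3 is 9, which is the major sixth.

major sixth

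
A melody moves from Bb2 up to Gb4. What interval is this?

m13

B to G spans six letter names (B-C-D-E-F-G), plus an octave: a thirteenth.
Bb2 to Gb4 is 20 semitones, a half step short of the major thirteenth (21), so this is minor.
(Equivalently, a compound minor sixth: a minor sixth plus an octave.)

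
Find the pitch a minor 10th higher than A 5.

C 7

Three letters up from A (plus an octave) reaches C.
Moving 15 semitones up from A5 (the size of a minor tenth) reaches C7.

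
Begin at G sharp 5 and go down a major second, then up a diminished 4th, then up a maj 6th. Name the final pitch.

G#5 down a major second → F#5 (2 semitones).
Up a diminished fourth from F#5: Bb5 (4 semitones up).
Bb5 up a major sixth → G6 (9 semitones).

G 6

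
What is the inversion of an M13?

First reduce the compound major thirteenth to its simple form, a major sixth.
The rule of nine gives the new number: 9 − 6 = 3, so a sixth becomes a third.
Quality inverts too: major becomes minor. That makes the inversion a minor third.

minor third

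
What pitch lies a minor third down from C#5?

A#4

Counting three letter names down from C lands on A.
Moving 3 semitones down from C#5 (the size of a minor third) reaches A#4.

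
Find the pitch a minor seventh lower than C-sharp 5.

D-sharp 4

The seventh takes the letter from C down to D.
A minor seventh is 10 semitones; 10 semitones down from C#5 gives D#4.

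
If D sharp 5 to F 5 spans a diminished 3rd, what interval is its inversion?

A6

Inverted interval numbers add to nine, so a third pairs with a sixth (3 + 6 = 9).
Quality inverts too: diminished becomes augmented. That makes the inversion an augmented sixth.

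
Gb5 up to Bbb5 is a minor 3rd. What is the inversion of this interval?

Inverted interval numbers add to nine, so a third pairs with a sixth (3 + 6 = 9).
The quality also flips — minor becomes major — giving a major sixth.

M6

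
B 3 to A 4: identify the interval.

minor seventh

B to A spans seven letter names (B-C-D-E-F-G-A): a seventh.
B3 to A4 is 10 semitones, a half step short of the major seventh (11), so this is minor.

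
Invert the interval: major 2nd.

minor seventh

The rule of nine gives the new number: 9 − 2 = 7, so a second becomes a seventh.
Quality inverts too: major becomes minor. That makes the inversion a minor seventh.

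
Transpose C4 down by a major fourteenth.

The fourteenth's letter: C down seven letter names plus an octave → D.
A major fourteenth is 23 semitones; 23 semitones down from C4 gives Db2.

Db2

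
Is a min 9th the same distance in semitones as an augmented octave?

A minor ninth = 13 semitones = an augmented octave; enharmonically equal.

Yes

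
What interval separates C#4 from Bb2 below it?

Descending from C#4 to Bb2 is the same interval as ascending Bb2 to C#4.
B to C spans two letter names (B-C), plus an octave — that makes it a ninth of some quality.
Bb2 to C#4 spans 15 semitones — one semitone wider than the major ninth (14) — giving an augmented ninth.
(Equivalently, a compound augmented second: an augmented second plus an octave.)

augmented ninth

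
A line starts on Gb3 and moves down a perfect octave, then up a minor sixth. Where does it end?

Ebb3

Gb3 down a perfect octave → Gb2 (12 semitones).
Gb2 up a minor sixth → Ebb3 (8 semitones).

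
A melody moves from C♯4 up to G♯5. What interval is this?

C to G spans five letter names (C-D-E-F-G), plus an octave, so the interval is some kind of twelfth.
C#4 to G#5 is 19 semitones, matching the perfect twelfth exactly, so the quality is perfect.
(Equivalently, a compound perfect fifth: a perfect fifth plus an octave.)

perfect 12th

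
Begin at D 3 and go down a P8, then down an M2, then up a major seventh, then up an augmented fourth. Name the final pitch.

Down a perfect octave from D3: D2 (12 semitones down).
Down a major second from D2: C2 (2 semitones down).
C2 up a major seventh → B2 (11 semitones).
An augmented fourth up from B2 is E#3.

E sharp 3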